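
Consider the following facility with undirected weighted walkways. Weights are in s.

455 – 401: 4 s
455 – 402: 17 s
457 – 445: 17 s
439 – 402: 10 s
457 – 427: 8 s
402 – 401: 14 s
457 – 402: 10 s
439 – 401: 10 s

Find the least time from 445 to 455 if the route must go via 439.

Best 445 to 439: 445–457–402–439 costing 37
Best 439 to 455: 439–401–455 costing 14
Total via 439: 37 + 14 = 51 s.

51 s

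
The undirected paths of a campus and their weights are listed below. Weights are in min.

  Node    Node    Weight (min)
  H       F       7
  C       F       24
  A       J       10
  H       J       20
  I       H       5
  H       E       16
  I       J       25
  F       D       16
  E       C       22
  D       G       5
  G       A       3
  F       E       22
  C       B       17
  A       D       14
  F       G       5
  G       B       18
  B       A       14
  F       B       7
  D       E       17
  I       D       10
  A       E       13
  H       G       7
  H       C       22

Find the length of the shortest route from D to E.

17 min

Compare a few routes:
D → E: 17 = 17
D → A → E: 14+13 = 27
D → G → A → E: 5+3+13 = 21
D → G → H → E: 5+7+16 = 28
The minimum is 17 min via D → E.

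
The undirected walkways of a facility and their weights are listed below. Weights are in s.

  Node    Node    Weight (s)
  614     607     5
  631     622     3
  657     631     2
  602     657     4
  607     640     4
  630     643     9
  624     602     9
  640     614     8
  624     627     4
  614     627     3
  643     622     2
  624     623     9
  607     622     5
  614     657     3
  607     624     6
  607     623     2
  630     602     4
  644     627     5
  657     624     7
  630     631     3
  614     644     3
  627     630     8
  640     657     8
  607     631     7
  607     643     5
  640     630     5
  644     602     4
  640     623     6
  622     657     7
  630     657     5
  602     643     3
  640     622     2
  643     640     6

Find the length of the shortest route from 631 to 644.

Enumerating some paths:
631 - 657 - 614 - 644: 2+3+3 = 8
631 - 657 - 602 - 644: 2+4+4 = 10
Cheapest is 631 - 657 - 614 - 644 at 8 s.

8 s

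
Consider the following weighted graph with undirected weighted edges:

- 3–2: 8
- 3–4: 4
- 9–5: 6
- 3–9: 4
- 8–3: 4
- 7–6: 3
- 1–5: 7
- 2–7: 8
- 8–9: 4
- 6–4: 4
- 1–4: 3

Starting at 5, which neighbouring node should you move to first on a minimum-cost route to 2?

Enumerating some paths:
5 → 9 → 8 → 3 → 2: 6+4+4+8 = 22
5 → 9 → 3 → 2: 6+4+8 = 18
Cheapest is 5 → 9 → 3 → 2 at 18.
So from 5 the first move is to 9.

9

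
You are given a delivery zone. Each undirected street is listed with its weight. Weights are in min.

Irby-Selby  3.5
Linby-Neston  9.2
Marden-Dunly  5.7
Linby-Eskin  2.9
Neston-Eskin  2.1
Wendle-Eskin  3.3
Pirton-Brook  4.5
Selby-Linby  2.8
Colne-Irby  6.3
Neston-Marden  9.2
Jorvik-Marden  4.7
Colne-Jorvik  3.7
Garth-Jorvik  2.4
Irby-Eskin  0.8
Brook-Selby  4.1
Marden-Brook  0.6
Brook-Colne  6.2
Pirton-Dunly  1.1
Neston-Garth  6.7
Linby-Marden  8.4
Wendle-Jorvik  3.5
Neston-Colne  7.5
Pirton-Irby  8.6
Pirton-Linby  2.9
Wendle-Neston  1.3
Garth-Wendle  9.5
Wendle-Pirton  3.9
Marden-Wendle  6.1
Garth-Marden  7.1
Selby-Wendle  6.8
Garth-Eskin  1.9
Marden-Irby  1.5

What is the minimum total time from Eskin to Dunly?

Compare a few routes:
Eskin → Linby → Pirton → Dunly: 2.9+2.9+1.1 = 6.9
Eskin → Irby → Marden → Dunly: 0.8+1.5+5.7 = 8
Eskin → Wendle → Pirton → Dunly: 3.3+3.9+1.1 = 8.3
Eskin → Neston → Wendle → Pirton → Dunly: 2.1+1.3+3.9+1.1 = 8.4
Cheapest is Eskin → Linby → Pirton → Dunly at 6.9 min.

6.9 min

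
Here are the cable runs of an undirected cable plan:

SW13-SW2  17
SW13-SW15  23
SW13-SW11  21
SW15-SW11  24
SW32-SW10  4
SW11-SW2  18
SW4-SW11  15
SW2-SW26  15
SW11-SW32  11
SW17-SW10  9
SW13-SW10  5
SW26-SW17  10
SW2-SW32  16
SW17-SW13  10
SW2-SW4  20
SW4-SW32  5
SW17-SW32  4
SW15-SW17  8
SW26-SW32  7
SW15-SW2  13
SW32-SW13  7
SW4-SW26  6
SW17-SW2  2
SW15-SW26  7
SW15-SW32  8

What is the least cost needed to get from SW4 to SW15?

13

Running Dijkstra from SW4:
SW4: 0
SW32: 5  (via SW4)
SW26: 6  (via SW4)
SW17: 9  (via SW32)
SW10: 9  (via SW32)
SW2: 11  (via SW17)
SW13: 12  (via SW32)
SW15: 13  (via SW32)
Shortest route: SW4–SW32–SW15 = 13.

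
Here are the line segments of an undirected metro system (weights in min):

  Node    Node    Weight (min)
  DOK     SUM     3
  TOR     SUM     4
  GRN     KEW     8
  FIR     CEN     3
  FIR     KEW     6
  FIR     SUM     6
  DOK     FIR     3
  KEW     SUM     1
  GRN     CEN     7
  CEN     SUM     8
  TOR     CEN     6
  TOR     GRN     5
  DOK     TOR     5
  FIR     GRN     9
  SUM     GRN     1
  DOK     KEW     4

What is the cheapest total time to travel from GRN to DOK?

4 min

Settle nodes by increasing distance from GRN:
GRN: 0
SUM: 1  (via GRN)
KEW: 2  (via SUM)
DOK: 4  (via SUM)
Shortest route: GRN → SUM → DOK = 4 min.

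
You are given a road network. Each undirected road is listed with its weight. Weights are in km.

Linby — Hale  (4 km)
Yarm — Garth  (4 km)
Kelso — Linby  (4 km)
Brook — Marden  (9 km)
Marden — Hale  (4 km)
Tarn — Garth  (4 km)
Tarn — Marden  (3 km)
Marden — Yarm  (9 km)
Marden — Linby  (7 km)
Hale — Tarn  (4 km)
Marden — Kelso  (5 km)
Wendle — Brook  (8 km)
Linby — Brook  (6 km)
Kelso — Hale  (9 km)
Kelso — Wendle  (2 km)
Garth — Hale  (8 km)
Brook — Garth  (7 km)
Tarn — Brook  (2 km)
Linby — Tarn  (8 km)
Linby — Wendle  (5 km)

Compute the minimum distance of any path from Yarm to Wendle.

Running Dijkstra from Yarm:
Yarm: 0
Garth: 4  (via Yarm)
Tarn: 8  (via Garth)
Marden: 9  (via Yarm)
Brook: 10  (via Tarn)
Hale: 12  (via Garth)
Kelso: 14  (via Marden)
Linby: 16  (via Tarn)
Wendle: 16  (via Kelso)
Shortest route: Yarm–Marden–Kelso–Wendle = 16 km.

16 km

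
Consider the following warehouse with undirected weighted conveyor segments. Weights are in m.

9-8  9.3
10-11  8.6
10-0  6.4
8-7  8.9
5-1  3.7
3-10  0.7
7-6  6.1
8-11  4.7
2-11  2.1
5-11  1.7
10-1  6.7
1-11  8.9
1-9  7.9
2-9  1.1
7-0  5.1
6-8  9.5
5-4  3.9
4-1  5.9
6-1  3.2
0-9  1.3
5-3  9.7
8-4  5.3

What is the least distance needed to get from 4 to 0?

10.1 m

Running Dijkstra from 4:
4: 0
5: 3.9  (via 4)
8: 5.3  (via 4)
11: 5.6  (via 5)
1: 5.9  (via 4)
2: 7.7  (via 11)
9: 8.8  (via 2)
6: 9.1  (via 1)
0: 10.1  (via 9)
Shortest route: 4–5–11–2–9–0 = 10.1 m.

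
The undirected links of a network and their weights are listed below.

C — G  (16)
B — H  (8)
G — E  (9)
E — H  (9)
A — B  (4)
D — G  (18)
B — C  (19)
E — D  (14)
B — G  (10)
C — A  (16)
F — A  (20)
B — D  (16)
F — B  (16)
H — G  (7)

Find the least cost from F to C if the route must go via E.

58

Shortest F→E: F → B → H → E = 33
Best E to C: E → G → C costing 25
Total via E: 33 + 25 = 58.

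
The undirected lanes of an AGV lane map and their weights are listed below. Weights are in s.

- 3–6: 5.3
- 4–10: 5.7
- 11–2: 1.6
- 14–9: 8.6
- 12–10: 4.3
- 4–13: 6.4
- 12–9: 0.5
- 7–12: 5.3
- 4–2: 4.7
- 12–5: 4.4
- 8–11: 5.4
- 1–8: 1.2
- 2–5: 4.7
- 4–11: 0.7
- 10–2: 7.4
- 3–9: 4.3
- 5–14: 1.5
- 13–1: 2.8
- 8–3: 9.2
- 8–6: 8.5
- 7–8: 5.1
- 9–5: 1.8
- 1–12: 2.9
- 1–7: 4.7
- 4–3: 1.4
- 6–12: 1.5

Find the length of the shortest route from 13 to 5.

8 s

Running Dijkstra from 13:
13: 0
1: 2.8  (via 13)
8: 4  (via 1)
12: 5.7  (via 1)
9: 6.2  (via 12)
4: 6.4  (via 13)
11: 7.1  (via 4)
6: 7.2  (via 12)
7: 7.5  (via 1)
3: 7.8  (via 4)
5: 8  (via 9)
Shortest route: 13 → 1 → 12 → 9 → 5 = 8 s.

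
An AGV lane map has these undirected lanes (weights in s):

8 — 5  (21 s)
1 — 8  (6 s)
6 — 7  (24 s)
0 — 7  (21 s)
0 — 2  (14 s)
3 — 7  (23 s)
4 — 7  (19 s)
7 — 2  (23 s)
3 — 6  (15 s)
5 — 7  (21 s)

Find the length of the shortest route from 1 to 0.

Enumerating some paths:
1 - 8 - 5 - 7 - 0: 6+21+21+21 = 69
1 - 8 - 5 - 7 - 2 - 0: 6+21+21+23+14 = 85
Cheapest is 1 - 8 - 5 - 7 - 0 at 69 s.

69 s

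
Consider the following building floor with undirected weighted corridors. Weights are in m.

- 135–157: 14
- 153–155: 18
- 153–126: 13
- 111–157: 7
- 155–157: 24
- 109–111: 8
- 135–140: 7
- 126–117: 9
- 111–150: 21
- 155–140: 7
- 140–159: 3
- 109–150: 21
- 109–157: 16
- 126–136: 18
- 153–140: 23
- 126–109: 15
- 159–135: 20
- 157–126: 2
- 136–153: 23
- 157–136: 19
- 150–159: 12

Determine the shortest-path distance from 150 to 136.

Settle nodes by increasing distance from 150:
150: 0
159: 12  (via 150)
140: 15  (via 159)
109: 21  (via 150)
111: 21  (via 150)
155: 22  (via 140)
135: 22  (via 140)
157: 28  (via 111)
126: 30  (via 157)
153: 38  (via 140)
117: 39  (via 126)
136: 47  (via 157)
Shortest route: 150 → 111 → 157 → 136 = 47 m.

47 m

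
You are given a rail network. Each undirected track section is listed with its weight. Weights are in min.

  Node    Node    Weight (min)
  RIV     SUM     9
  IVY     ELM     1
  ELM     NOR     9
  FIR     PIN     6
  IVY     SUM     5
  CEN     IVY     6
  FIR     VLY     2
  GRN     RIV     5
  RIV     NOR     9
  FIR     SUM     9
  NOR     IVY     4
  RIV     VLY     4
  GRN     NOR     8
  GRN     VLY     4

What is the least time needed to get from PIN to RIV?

12 min

Settle nodes by increasing distance from PIN:
PIN: 0
FIR: 6  (via PIN)
VLY: 8  (via FIR)
GRN: 12  (via VLY)
RIV: 12  (via VLY)
Shortest route: PIN–FIR–VLY–RIV = 12 min.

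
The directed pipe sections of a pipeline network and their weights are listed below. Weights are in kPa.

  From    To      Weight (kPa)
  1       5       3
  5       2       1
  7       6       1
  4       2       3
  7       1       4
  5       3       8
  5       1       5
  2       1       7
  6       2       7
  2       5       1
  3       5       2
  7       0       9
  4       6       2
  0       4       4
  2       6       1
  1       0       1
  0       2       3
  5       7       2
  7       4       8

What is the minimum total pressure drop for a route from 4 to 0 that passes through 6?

16 kPa

Shortest 4→6: 4 → 6 = 2
Best 6 to 0: 6 → 2 → 5 → 1 → 0 costing 14
Total via 6: 2 + 14 = 16 kPa.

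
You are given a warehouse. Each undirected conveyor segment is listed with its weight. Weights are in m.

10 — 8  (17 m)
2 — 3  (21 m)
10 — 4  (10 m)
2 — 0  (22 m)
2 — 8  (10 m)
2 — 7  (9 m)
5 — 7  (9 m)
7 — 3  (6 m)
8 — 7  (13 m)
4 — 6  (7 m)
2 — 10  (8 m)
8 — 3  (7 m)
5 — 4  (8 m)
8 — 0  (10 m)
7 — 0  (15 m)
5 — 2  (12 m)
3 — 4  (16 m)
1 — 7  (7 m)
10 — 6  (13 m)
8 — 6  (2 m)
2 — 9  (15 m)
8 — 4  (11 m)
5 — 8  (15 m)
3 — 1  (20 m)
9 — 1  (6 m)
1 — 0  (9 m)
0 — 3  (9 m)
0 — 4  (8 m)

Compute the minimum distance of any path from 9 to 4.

Running Dijkstra from 9:
9: 0
1: 6  (via 9)
7: 13  (via 1)
0: 15  (via 1)
2: 15  (via 9)
3: 19  (via 7)
5: 22  (via 7)
4: 23  (via 0)
Shortest route: 9–1–0–4 = 23 m.

23 m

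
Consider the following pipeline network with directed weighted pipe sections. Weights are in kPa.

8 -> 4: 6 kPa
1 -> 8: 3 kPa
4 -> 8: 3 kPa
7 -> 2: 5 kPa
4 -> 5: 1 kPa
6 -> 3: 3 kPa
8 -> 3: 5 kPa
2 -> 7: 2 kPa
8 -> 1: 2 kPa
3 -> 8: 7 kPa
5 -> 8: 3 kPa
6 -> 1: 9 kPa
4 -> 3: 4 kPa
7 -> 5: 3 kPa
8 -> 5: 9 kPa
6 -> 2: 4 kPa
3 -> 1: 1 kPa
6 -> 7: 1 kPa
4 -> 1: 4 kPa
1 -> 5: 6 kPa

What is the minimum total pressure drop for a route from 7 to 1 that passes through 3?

Best 7 to 3: 7 → 5 → 8 → 3 costing 11
Best 3 to 1: 3 → 1 costing 1
Total via 3: 11 + 1 = 12 kPa.

12 kPa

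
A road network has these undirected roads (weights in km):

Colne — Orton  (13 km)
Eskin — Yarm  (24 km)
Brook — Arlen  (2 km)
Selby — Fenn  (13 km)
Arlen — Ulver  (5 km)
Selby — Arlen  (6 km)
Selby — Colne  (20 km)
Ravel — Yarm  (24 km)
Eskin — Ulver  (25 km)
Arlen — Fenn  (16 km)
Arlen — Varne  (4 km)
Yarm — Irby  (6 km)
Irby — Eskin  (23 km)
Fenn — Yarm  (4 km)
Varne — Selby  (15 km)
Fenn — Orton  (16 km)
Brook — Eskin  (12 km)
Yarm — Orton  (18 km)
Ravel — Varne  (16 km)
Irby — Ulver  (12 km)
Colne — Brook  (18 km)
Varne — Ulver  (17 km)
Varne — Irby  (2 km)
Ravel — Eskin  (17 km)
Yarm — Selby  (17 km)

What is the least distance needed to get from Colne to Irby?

Running Dijkstra from Colne:
Colne: 0
Orton: 13  (via Colne)
Brook: 18  (via Colne)
Selby: 20  (via Colne)
Arlen: 20  (via Brook)
Varne: 24  (via Arlen)
Ulver: 25  (via Arlen)
Irby: 26  (via Varne)
Shortest route: Colne → Brook → Arlen → Varne → Irby = 26 km.

26 km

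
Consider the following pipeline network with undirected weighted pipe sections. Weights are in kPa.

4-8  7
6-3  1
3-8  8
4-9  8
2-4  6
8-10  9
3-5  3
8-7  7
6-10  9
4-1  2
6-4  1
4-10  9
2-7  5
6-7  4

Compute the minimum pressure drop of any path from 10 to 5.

Settle nodes by increasing distance from 10:
10: 0
4: 9  (via 10)
6: 9  (via 10)
8: 9  (via 10)
3: 10  (via 6)
1: 11  (via 4)
5: 13  (via 3)
Shortest route: 10 → 6 → 3 → 5 = 13 kPa.

13 kPa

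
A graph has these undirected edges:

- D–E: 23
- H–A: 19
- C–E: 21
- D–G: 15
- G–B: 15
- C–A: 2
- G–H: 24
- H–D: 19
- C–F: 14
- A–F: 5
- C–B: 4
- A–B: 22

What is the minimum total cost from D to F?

41

Shortest distances from D:
D: 0
G: 15  (via D)
H: 19  (via D)
E: 23  (via D)
B: 30  (via G)
C: 34  (via B)
A: 36  (via C)
F: 41  (via A)
Shortest route: D → G → B → C → A → F = 41.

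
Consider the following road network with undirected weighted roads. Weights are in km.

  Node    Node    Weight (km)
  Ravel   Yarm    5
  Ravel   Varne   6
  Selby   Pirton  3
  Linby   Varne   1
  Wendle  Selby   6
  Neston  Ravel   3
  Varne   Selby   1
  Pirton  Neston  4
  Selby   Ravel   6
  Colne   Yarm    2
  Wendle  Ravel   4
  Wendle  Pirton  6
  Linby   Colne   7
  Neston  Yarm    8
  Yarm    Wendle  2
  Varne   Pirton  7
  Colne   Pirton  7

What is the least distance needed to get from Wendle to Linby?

Settle nodes by increasing distance from Wendle:
Wendle: 0
Yarm: 2  (via Wendle)
Ravel: 4  (via Wendle)
Colne: 4  (via Yarm)
Pirton: 6  (via Wendle)
Selby: 6  (via Wendle)
Varne: 7  (via Selby)
Neston: 7  (via Ravel)
Linby: 8  (via Varne)
Shortest route: Wendle–Selby–Varne–Linby = 8 km.

8 km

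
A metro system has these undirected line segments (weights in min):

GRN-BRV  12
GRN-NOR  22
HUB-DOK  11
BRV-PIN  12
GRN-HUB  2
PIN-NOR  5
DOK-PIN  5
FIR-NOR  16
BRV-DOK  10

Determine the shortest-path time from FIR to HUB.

37 min

Candidate routes:
FIR–NOR–PIN–DOK–HUB: 16+5+5+11 = 37
FIR–NOR–GRN–HUB: 16+22+2 = 40
Cheapest is FIR–NOR–PIN–DOK–HUB at 37 min.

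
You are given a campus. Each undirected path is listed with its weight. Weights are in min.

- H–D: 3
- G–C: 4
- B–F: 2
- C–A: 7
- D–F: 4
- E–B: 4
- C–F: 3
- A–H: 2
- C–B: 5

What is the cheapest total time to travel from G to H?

Settle nodes by increasing distance from G:
G: 0
C: 4  (via G)
F: 7  (via C)
B: 9  (via C)
A: 11  (via C)
D: 11  (via F)
E: 13  (via B)
H: 13  (via A)
Shortest route: G–C–A–H = 13 min.

13 min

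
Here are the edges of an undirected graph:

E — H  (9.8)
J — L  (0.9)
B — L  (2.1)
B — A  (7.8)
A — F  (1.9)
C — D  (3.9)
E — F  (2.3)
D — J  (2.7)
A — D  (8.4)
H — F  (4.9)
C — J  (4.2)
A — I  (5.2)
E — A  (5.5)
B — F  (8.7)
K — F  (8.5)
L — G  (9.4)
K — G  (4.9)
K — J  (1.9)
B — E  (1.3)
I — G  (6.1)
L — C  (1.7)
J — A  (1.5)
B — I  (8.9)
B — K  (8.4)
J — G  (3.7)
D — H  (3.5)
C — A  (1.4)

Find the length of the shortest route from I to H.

Shortest distances from I:
I: 0
A: 5.2  (via I)
G: 6.1  (via I)
C: 6.6  (via A)
J: 6.7  (via A)
F: 7.1  (via A)
L: 7.6  (via J)
K: 8.6  (via J)
B: 8.9  (via I)
D: 9.4  (via J)
E: 9.4  (via F)
H: 12  (via F)
Shortest route: I → A → F → H = 12.

12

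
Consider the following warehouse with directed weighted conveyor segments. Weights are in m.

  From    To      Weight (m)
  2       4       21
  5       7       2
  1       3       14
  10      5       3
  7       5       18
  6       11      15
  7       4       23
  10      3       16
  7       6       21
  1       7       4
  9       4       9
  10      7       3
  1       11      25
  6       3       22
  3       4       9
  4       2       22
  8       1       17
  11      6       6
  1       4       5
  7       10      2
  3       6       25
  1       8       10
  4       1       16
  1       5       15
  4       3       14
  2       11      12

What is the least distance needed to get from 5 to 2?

Shortest distances from 5:
5: 0
7: 2  (via 5)
10: 4  (via 7)
3: 20  (via 10)
6: 23  (via 7)
4: 25  (via 7)
11: 38  (via 6)
1: 41  (via 4)
2: 47  (via 4)
Shortest route: 5–7–4–2 = 47 m.

47 m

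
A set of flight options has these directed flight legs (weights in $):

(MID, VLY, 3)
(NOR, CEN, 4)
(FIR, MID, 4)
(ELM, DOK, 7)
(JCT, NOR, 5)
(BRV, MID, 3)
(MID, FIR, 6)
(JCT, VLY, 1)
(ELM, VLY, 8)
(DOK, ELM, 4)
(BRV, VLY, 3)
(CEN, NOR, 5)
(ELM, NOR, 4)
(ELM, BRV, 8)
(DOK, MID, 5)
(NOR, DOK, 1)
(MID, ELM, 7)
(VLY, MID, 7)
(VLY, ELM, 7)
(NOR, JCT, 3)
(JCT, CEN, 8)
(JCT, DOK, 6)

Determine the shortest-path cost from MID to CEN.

Shortest distances from MID:
MID: 0
VLY: 3  (via MID)
FIR: 6  (via MID)
ELM: 7  (via MID)
NOR: 11  (via ELM)
DOK: 12  (via NOR)
JCT: 14  (via NOR)
CEN: 15  (via NOR)
Shortest route: MID–ELM–NOR–CEN = $15.

$15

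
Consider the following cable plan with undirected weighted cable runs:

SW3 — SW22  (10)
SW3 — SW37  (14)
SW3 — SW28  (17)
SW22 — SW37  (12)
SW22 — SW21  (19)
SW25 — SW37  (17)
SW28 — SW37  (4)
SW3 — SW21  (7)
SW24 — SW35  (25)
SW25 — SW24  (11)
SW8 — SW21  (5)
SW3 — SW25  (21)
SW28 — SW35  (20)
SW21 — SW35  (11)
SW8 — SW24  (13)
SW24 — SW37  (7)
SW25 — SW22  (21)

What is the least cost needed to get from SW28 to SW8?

Running Dijkstra from SW28:
SW28: 0
SW37: 4  (via SW28)
SW24: 11  (via SW37)
SW22: 16  (via SW37)
SW3: 17  (via SW28)
SW35: 20  (via SW28)
SW25: 21  (via SW37)
SW8: 24  (via SW24)
Shortest route: SW28 → SW37 → SW24 → SW8 = 24.

24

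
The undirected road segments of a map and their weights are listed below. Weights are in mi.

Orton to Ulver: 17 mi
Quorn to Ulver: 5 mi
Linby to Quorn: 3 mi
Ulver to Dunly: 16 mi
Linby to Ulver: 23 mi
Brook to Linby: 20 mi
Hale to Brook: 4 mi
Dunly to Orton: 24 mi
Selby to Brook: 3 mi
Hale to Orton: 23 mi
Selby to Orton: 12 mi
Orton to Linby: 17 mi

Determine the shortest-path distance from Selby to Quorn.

26 mi

Enumerating some paths:
Selby - Orton - Linby - Quorn: 12+17+3 = 32
Selby - Orton - Ulver - Quorn: 12+17+5 = 34
Selby - Brook - Linby - Quorn: 3+20+3 = 26
Selby - Brook - Hale - Orton - Linby - Quorn: 3+4+23+17+3 = 50
Cheapest is Selby - Brook - Linby - Quorn at 26 mi.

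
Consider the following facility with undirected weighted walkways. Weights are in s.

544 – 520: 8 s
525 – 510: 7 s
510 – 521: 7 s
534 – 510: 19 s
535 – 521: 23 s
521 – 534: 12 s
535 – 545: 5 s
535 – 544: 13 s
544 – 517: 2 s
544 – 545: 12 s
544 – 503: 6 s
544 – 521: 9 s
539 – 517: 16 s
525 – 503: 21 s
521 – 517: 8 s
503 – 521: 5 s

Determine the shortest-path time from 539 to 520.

26 s

Shortest distances from 539:
539: 0
517: 16  (via 539)
544: 18  (via 517)
503: 24  (via 544)
521: 24  (via 517)
520: 26  (via 544)
Shortest route: 539 → 517 → 544 → 520 = 26 s.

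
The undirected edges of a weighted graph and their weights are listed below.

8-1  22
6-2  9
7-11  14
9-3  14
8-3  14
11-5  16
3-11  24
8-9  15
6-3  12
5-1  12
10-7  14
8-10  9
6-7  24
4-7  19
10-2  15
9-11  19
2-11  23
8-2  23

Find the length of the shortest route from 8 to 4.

Running Dijkstra from 8:
8: 0
10: 9  (via 8)
3: 14  (via 8)
9: 15  (via 8)
1: 22  (via 8)
2: 23  (via 8)
7: 23  (via 10)
6: 26  (via 3)
5: 34  (via 1)
11: 34  (via 9)
4: 42  (via 7)
Shortest route: 8 → 10 → 7 → 4 = 42.

42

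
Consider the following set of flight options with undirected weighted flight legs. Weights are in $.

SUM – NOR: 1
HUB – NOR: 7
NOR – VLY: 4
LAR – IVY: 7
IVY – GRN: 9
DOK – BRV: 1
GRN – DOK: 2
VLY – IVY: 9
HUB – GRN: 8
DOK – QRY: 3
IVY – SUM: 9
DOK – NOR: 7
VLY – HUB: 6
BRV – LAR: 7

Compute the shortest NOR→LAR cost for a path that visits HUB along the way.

$25

Shortest NOR→HUB: NOR → HUB = 7
Shortest HUB→LAR: HUB → GRN → DOK → BRV → LAR = 18
Total via HUB: 7 + 18 = $25.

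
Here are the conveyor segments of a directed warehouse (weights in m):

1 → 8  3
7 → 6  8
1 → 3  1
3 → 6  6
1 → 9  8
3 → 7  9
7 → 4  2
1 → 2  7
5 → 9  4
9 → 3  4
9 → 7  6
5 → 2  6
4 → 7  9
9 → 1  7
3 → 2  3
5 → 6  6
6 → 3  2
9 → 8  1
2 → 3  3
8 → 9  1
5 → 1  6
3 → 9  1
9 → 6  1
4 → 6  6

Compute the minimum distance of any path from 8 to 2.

Enumerating some paths:
8 - 9 - 3 - 2: 1+4+3 = 8
8 - 9 - 6 - 3 - 2: 1+1+2+3 = 7
The minimum is 7 m via 8 - 9 - 6 - 3 - 2.

7 m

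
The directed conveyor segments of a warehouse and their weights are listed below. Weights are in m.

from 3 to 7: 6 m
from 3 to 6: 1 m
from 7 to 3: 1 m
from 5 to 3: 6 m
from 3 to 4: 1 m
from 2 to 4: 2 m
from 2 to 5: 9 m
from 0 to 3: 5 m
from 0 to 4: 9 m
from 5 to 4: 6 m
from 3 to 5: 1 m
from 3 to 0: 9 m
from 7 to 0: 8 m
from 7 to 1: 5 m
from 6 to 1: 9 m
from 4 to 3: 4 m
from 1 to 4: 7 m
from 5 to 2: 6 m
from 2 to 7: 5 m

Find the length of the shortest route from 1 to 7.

17 m

Candidate routes:
1–4–3–5–2–7: 7+4+1+6+5 = 23
1–4–3–7: 7+4+6 = 17
Cheapest is 1–4–3–7 at 17 m.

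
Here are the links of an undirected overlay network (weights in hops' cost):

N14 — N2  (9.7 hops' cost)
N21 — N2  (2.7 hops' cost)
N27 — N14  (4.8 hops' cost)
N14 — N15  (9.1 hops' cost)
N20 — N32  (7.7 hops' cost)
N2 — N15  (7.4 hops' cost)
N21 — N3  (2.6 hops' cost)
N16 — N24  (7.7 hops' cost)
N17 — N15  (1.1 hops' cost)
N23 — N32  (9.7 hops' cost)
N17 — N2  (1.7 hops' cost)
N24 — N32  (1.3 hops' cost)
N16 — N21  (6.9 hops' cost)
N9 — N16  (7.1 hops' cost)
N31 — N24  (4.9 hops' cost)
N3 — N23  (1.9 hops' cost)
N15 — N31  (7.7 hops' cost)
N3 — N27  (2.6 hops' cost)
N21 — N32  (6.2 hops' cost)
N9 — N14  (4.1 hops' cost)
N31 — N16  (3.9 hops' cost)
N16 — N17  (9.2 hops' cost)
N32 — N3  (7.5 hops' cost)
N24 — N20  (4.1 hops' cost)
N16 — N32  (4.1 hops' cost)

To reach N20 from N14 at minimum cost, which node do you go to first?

N27

Compare a few routes:
N14 → N9 → N16 → N32 → N24 → N20: 4.1+7.1+4.1+1.3+4.1 = 20.7
N14 → N27 → N3 → N21 → N32 → N24 → N20: 4.8+2.6+2.6+6.2+1.3+4.1 = 21.6
N14 → N27 → N3 → N32 → N24 → N20: 4.8+2.6+7.5+1.3+4.1 = 20.3
The minimum is 20.3 hops' cost via N14 → N27 → N3 → N32 → N24 → N20.
So from N14 the first move is to N27.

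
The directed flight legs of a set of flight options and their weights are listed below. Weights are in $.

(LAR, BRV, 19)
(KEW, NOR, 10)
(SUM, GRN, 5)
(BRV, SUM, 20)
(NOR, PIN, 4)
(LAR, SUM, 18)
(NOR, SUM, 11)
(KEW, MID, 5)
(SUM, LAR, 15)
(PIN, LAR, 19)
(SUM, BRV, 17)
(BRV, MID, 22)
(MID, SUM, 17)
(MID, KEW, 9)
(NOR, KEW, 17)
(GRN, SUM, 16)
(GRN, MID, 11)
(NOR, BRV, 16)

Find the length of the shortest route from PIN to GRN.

$42

Shortest distances from PIN:
PIN: 0
LAR: 19  (via PIN)
SUM: 37  (via LAR)
BRV: 38  (via LAR)
GRN: 42  (via SUM)
Shortest route: PIN–LAR–SUM–GRN = $42.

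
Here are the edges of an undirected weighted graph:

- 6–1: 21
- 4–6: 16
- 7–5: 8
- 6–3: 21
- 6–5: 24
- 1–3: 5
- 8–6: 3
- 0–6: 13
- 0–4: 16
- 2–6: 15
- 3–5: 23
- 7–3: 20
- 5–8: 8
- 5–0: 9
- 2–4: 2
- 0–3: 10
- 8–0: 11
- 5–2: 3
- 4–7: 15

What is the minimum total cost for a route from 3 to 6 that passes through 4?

Best 3 to 4: 3–0–5–2–4 costing 24
Shortest 4→6: 4–6 = 16
Total via 4: 24 + 16 = 40.

40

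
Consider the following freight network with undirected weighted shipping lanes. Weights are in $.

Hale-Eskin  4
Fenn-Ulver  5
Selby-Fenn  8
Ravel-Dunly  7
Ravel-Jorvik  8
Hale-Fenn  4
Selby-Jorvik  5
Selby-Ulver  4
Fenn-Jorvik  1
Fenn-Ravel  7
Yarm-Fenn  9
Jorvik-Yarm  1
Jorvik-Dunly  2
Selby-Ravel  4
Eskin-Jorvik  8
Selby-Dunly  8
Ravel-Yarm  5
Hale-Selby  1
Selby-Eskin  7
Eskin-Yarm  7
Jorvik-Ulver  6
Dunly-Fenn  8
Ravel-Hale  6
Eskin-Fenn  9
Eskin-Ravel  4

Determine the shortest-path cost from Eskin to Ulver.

$9

Candidate routes:
Eskin - Selby - Ulver: 7+4 = 11
Eskin - Hale - Selby - Ulver: 4+1+4 = 9
Eskin - Hale - Fenn - Ulver: 4+4+5 = 13
Eskin - Ravel - Selby - Ulver: 4+4+4 = 12
Cheapest is Eskin - Hale - Selby - Ulver at $9.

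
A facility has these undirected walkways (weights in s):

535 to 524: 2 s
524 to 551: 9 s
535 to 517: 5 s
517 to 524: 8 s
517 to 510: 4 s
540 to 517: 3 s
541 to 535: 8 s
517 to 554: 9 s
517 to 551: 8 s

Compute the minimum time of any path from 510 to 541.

17 s

Candidate routes:
510 - 517 - 524 - 535 - 541: 4+8+2+8 = 22
510 - 517 - 535 - 541: 4+5+8 = 17
The minimum is 17 s via 510 - 517 - 535 - 541.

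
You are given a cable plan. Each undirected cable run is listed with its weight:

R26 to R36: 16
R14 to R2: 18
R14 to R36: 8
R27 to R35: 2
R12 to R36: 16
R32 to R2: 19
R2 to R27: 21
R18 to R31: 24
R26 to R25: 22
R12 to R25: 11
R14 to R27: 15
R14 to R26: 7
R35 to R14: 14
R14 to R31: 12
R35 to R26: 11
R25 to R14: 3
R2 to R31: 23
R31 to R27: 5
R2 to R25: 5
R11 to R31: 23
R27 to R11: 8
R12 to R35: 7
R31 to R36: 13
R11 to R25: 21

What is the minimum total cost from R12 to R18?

38

Shortest distances from R12:
R12: 0
R35: 7  (via R12)
R27: 9  (via R35)
R25: 11  (via R12)
R14: 14  (via R25)
R31: 14  (via R27)
R36: 16  (via R12)
R2: 16  (via R25)
R11: 17  (via R27)
R26: 18  (via R35)
R32: 35  (via R2)
R18: 38  (via R31)
Shortest route: R12–R35–R27–R31–R18 = 38.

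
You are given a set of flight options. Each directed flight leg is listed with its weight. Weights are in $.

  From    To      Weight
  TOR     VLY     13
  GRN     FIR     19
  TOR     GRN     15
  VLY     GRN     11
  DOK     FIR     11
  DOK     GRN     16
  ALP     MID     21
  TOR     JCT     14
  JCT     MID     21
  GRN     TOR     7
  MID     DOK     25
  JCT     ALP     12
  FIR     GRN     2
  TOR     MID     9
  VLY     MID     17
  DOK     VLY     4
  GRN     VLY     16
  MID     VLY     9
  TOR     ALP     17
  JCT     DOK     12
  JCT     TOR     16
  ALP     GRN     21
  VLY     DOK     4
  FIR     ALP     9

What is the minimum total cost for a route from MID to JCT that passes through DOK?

Shortest MID→DOK: MID → VLY → DOK = 13
Shortest DOK→JCT: DOK → FIR → GRN → TOR → JCT = 34
Total via DOK: 13 + 34 = $47.

$47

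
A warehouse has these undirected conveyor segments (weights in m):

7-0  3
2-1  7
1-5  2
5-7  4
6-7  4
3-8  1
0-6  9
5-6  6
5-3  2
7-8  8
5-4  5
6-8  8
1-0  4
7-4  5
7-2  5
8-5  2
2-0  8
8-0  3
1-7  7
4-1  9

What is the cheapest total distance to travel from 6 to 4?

Shortest distances from 6:
6: 0
7: 4  (via 6)
5: 6  (via 6)
0: 7  (via 7)
1: 8  (via 5)
3: 8  (via 5)
8: 8  (via 6)
2: 9  (via 7)
4: 9  (via 7)
Shortest route: 6–7–4 = 9 m.

9 m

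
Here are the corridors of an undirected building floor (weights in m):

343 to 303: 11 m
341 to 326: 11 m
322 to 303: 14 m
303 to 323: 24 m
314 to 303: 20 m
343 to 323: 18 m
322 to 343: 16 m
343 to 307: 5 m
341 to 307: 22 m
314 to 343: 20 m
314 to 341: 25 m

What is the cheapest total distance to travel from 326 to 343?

Compare a few routes:
326–341–314–343: 11+25+20 = 56
326–341–307–343: 11+22+5 = 38
Cheapest is 326–341–307–343 at 38 m.

38 m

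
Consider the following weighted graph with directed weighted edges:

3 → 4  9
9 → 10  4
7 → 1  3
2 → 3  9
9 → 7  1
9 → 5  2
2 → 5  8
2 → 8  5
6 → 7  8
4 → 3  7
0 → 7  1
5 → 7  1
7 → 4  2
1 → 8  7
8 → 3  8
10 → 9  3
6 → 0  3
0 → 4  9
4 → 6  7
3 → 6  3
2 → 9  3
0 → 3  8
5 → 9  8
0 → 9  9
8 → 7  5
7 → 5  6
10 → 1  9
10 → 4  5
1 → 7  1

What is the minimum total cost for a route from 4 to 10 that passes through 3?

26

Shortest 4→3: 4 → 3 = 7
Shortest 3→10: 3 → 6 → 0 → 9 → 10 = 19
Total via 3: 7 + 19 = 26.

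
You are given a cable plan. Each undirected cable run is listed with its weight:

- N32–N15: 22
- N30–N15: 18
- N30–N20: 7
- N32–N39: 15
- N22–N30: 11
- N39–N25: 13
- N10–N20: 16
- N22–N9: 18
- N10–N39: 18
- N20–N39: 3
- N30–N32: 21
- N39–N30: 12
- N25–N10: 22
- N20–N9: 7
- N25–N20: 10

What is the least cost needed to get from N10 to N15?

41

Enumerating some paths:
N10 → N39 → N20 → N30 → N15: 18+3+7+18 = 46
N10 → N39 → N30 → N15: 18+12+18 = 48
N10 → N20 → N30 → N15: 16+7+18 = 41
Cheapest is N10 → N20 → N30 → N15 at 41.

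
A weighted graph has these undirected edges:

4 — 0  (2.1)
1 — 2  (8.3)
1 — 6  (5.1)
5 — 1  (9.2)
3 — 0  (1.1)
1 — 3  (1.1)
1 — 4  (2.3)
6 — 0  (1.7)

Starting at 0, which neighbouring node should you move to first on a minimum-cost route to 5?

Candidate routes:
0–4–1–5: 2.1+2.3+9.2 = 13.6
0–3–1–5: 1.1+1.1+9.2 = 11.4
0–6–1–5: 1.7+5.1+9.2 = 16
Cheapest is 0–3–1–5 at 11.4.
So from 0 the first move is to 3.

3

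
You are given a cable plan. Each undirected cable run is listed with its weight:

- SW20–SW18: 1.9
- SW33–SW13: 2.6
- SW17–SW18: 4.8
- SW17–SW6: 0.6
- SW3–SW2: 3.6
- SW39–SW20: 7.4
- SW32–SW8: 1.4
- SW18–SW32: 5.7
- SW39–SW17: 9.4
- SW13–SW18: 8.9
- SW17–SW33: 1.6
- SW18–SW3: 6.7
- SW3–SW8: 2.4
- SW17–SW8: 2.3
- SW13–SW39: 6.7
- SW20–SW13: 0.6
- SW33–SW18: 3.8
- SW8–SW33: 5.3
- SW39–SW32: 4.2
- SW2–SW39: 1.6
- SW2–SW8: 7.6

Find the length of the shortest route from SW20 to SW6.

Compare a few routes:
SW20–SW18–SW17–SW6: 1.9+4.8+0.6 = 7.3
SW20–SW13–SW33–SW8–SW17–SW6: 0.6+2.6+5.3+2.3+0.6 = 11.4
SW20–SW18–SW33–SW17–SW6: 1.9+3.8+1.6+0.6 = 7.9
SW20–SW13–SW33–SW17–SW6: 0.6+2.6+1.6+0.6 = 5.4
The minimum is 5.4 via SW20–SW13–SW33–SW17–SW6.

5.4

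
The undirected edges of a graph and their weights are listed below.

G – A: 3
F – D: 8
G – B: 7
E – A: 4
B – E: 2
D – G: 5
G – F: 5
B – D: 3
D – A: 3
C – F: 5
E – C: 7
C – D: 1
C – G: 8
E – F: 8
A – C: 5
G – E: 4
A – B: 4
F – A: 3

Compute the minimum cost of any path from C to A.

4

Enumerating some paths:
C - D - A: 1+3 = 4
C - A: 5 = 5
The minimum is 4 via C - D - A.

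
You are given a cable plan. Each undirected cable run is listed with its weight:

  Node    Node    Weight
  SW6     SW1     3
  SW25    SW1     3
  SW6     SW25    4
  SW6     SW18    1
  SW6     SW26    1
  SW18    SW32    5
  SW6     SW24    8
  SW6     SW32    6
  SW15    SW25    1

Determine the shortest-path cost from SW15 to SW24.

13

Candidate routes:
SW15–SW25–SW6–SW24: 1+4+8 = 13
SW15–SW25–SW1–SW6–SW24: 1+3+3+8 = 15
The minimum is 13 via SW15–SW25–SW6–SW24.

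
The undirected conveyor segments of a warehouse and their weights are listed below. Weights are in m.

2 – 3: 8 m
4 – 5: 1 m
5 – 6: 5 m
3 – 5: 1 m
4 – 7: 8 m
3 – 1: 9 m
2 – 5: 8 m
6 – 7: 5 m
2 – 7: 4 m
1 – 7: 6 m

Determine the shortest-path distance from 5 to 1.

Candidate routes:
5 → 2 → 7 → 1: 8+4+6 = 18
5 → 6 → 7 → 1: 5+5+6 = 16
5 → 4 → 7 → 1: 1+8+6 = 15
5 → 3 → 1: 1+9 = 10
Cheapest is 5 → 3 → 1 at 10 m.

10 m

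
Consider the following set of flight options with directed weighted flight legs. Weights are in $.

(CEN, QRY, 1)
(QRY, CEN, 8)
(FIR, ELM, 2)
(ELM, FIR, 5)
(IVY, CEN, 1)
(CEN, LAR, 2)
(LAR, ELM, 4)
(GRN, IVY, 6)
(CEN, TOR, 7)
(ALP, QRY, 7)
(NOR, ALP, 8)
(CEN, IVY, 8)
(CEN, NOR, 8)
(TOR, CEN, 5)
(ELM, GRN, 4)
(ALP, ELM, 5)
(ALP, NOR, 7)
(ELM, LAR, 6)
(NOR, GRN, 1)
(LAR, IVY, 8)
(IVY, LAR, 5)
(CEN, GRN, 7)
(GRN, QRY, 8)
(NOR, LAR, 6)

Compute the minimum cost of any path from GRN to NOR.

$15

Candidate routes:
GRN → IVY → CEN → NOR: 6+1+8 = 15
GRN → QRY → CEN → NOR: 8+8+8 = 24
The minimum is $15 via GRN → IVY → CEN → NOR.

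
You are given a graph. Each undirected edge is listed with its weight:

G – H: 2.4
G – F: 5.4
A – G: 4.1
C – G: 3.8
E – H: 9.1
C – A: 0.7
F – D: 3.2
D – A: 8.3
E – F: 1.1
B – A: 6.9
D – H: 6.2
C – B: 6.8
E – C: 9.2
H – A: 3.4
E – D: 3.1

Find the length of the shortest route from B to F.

Settle nodes by increasing distance from B:
B: 0
C: 6.8  (via B)
A: 6.9  (via B)
H: 10.3  (via A)
G: 10.6  (via C)
D: 15.2  (via A)
E: 16  (via C)
F: 16  (via G)
Shortest route: B → C → G → F = 16.

16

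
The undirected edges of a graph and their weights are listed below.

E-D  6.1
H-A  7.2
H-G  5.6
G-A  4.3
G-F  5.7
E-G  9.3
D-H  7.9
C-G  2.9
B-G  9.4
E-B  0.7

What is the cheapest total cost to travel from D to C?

Settle nodes by increasing distance from D:
D: 0
E: 6.1  (via D)
B: 6.8  (via E)
H: 7.9  (via D)
G: 13.5  (via H)
A: 15.1  (via H)
C: 16.4  (via G)
Shortest route: D → H → G → C = 16.4.

16.4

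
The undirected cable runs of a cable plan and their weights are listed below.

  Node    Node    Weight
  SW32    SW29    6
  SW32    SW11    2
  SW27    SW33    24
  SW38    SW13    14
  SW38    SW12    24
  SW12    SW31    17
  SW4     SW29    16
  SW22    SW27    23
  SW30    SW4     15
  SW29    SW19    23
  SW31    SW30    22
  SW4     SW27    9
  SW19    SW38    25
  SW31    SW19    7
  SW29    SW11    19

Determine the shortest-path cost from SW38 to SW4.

Settle nodes by increasing distance from SW38:
SW38: 0
SW13: 14  (via SW38)
SW12: 24  (via SW38)
SW19: 25  (via SW38)
SW31: 32  (via SW19)
SW29: 48  (via SW19)
SW32: 54  (via SW29)
SW30: 54  (via SW31)
SW11: 56  (via SW32)
SW4: 64  (via SW29)
Shortest route: SW38–SW19–SW29–SW4 = 64.

64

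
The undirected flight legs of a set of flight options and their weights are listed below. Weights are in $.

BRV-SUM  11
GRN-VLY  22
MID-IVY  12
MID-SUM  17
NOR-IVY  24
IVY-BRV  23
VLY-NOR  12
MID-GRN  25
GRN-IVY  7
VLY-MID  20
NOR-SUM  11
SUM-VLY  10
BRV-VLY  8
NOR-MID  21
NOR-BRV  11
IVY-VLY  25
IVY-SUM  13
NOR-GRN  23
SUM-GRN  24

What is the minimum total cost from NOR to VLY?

Enumerating some paths:
NOR → BRV → VLY: 11+8 = 19
NOR → VLY: 12 = 12
NOR → SUM → VLY: 11+10 = 21
The minimum is $12 via NOR → VLY.

$12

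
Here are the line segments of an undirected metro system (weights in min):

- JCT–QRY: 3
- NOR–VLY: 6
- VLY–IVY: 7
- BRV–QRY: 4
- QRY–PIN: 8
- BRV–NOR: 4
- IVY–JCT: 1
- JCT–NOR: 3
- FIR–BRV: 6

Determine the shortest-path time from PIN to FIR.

18 min

Enumerating some paths:
PIN - QRY - BRV - FIR: 8+4+6 = 18
PIN - QRY - JCT - NOR - BRV - FIR: 8+3+3+4+6 = 24
Cheapest is PIN - QRY - BRV - FIR at 18 min.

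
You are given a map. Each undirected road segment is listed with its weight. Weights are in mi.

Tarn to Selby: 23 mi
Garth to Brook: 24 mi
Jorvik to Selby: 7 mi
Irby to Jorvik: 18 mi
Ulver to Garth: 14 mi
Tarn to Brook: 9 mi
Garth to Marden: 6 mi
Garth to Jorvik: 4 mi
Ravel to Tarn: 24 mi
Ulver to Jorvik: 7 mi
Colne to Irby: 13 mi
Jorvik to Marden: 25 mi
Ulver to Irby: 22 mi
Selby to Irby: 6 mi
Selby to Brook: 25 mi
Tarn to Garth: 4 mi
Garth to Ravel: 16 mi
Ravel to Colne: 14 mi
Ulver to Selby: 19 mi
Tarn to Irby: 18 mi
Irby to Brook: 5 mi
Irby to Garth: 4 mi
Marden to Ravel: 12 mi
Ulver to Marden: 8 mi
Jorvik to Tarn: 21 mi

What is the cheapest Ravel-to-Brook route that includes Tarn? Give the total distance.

Best Ravel to Tarn: Ravel–Garth–Tarn costing 20
Best Tarn to Brook: Tarn–Brook costing 9
Total via Tarn: 20 + 9 = 29 mi.

29 mi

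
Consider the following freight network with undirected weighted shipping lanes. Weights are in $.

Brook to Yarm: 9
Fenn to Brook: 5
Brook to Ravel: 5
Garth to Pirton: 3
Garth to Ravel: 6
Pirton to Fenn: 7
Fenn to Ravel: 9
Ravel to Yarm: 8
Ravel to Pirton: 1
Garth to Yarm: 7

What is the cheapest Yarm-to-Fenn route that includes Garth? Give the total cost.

Best Yarm to Garth: Yarm → Garth costing 7
Shortest Garth→Fenn: Garth → Pirton → Fenn = 10
Total via Garth: 7 + 10 = $17.

$17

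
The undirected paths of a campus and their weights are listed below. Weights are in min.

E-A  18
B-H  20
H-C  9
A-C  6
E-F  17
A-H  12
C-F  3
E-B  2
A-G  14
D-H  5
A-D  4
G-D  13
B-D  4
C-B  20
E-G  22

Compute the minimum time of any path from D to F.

13 min

Candidate routes:
D–H–C–F: 5+9+3 = 17
D–B–E–F: 4+2+17 = 23
D–A–C–F: 4+6+3 = 13
The minimum is 13 min via D–A–C–F.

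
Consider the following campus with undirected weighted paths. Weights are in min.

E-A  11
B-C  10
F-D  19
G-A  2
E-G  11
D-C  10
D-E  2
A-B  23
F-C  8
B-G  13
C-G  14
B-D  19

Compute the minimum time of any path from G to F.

Settle nodes by increasing distance from G:
G: 0
A: 2  (via G)
E: 11  (via G)
B: 13  (via G)
D: 13  (via E)
C: 14  (via G)
F: 22  (via C)
Shortest route: G–C–F = 22 min.

22 min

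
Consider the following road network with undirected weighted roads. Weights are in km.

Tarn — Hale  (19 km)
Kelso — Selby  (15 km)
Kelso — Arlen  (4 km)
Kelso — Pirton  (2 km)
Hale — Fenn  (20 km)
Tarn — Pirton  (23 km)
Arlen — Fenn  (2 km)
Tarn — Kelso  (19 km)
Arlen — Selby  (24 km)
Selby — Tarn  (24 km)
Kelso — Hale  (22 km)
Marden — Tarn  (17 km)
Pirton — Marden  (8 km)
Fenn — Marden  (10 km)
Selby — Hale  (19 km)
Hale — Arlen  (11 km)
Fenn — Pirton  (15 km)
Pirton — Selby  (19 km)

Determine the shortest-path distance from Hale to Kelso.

15 km

Compare a few routes:
Hale - Arlen - Kelso: 11+4 = 15
Hale - Kelso: 22 = 22
Cheapest is Hale - Arlen - Kelso at 15 km.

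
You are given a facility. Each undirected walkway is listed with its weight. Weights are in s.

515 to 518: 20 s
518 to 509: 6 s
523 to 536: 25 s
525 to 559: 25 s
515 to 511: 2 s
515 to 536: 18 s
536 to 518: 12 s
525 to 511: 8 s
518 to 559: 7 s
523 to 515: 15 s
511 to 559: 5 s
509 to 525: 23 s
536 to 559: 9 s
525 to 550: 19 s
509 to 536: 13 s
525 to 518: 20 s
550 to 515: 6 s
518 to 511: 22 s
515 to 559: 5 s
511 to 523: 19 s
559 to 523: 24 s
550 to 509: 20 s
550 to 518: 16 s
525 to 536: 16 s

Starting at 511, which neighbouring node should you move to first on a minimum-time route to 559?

Enumerating some paths:
511 → 515 → 559: 2+5 = 7
511 → 559: 5 = 5
Cheapest is 511 → 559 at 5 s.
So from 511 the first move is to 559.

559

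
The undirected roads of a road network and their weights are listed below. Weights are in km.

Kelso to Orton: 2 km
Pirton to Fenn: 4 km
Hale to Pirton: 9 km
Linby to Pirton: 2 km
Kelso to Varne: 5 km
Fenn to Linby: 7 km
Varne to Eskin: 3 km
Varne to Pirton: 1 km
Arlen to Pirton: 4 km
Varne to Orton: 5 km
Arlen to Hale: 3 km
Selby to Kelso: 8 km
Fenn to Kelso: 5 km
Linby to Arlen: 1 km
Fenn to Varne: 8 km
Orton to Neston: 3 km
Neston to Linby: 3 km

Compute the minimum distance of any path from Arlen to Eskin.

Compare a few routes:
Arlen–Linby–Pirton–Varne–Eskin: 1+2+1+3 = 7
Arlen–Linby–Fenn–Pirton–Varne–Eskin: 1+7+4+1+3 = 16
Arlen–Pirton–Varne–Eskin: 4+1+3 = 8
Arlen–Linby–Neston–Orton–Varne–Eskin: 1+3+3+5+3 = 15
The minimum is 7 km via Arlen–Linby–Pirton–Varne–Eskin.

7 km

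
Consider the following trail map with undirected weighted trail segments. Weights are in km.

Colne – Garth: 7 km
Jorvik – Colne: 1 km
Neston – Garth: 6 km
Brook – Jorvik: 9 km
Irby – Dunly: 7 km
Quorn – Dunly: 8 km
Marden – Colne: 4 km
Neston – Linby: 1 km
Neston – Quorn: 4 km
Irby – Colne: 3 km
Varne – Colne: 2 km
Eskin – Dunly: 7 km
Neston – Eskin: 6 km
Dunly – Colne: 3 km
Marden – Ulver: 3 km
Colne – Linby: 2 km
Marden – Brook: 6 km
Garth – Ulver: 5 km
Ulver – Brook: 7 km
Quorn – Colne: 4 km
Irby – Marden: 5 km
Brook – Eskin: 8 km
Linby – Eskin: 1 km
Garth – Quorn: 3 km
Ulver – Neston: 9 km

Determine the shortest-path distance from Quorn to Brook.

14 km

Enumerating some paths:
Quorn - Colne - Jorvik - Brook: 4+1+9 = 14
Quorn - Colne - Linby - Eskin - Brook: 4+2+1+8 = 15
Cheapest is Quorn - Colne - Jorvik - Brook at 14 km.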